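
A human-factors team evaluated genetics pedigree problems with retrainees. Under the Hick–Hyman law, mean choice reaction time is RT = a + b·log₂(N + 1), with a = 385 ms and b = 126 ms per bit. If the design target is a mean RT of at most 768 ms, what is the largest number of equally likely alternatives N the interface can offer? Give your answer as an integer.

Set 385 + 126·log₂(N + 1) ≤ 768.
log₂(N + 1) ≤ (768 − 385) / 126 = 3.0397.
N + 1 ≤ 2^3.0397 = 8.2232.
N ≤ 7.2232, so the largest integer N is 7.

7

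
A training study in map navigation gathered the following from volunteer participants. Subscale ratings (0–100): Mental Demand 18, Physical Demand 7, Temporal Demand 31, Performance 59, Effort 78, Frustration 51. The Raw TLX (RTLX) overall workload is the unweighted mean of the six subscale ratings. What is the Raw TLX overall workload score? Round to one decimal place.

40.7

Sum of ratings = 18 + 7 + 31 + 59 + 78 + 51 = 244.
RTLX = 244 / 6 = 40.6667 ≈ 40.7.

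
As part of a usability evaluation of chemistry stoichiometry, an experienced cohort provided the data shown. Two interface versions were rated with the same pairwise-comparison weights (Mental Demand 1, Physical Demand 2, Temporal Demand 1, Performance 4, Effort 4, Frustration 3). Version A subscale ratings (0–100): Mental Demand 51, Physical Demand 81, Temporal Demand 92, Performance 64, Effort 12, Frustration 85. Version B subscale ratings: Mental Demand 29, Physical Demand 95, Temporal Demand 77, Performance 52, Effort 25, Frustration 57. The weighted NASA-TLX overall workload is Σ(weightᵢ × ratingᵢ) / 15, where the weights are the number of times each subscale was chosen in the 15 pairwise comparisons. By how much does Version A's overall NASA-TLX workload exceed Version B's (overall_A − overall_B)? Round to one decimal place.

5.9

Version A weighted sum = 1·51 + 2·81 + 1·92 + 4·64 + 4·12 + 3·85 = 51 + 162 + 92 + 256 + 48 + 255 = 864; overall_A = 864/15 = 57.6000.
Version B weighted sum = 1·29 + 2·95 + 1·77 + 4·52 + 4·25 + 3·57 = 29 + 190 + 77 + 208 + 100 + 171 = 775; overall_B = 775/15 = 51.6667.
Difference = 57.6000 − 51.6667 = 5.9333 ≈ 5.9.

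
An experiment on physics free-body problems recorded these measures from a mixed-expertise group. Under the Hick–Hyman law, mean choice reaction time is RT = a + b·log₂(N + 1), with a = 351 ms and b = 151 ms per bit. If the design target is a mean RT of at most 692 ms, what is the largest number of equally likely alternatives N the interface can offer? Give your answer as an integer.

3

Set 351 + 151·log₂(N + 1) ≤ 692.
log₂(N + 1) ≤ (692 − 351) / 151 = 2.2583.
N + 1 ≤ 2^2.2583 = 4.7843.
N ≤ 3.7843, so the largest integer N is 3.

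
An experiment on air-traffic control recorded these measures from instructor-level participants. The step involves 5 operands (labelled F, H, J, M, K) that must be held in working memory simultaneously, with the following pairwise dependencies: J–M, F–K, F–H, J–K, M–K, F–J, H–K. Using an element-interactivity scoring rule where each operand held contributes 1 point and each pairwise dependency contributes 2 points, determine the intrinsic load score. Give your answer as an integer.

Count of operands held simultaneously: 5.
Count of pairwise dependencies listed: 7.
Element contribution: 5 × 1 = 5.
Interaction contribution: 7 × 2 = 14.
Intrinsic load = 5 + 14 = 19.

19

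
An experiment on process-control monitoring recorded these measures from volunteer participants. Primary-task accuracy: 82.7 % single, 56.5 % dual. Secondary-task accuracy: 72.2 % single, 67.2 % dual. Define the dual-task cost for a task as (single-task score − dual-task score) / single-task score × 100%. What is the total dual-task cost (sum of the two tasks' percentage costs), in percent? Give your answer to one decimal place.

Primary cost = (82.7 − 56.5) / 82.7 × 100% = 31.6808%.
Secondary cost = (72.2 − 67.2) / 72.2 × 100% = 6.9252%.
Total = 31.6808% + 6.9252% = 38.6060% ≈ 38.6%.

38.6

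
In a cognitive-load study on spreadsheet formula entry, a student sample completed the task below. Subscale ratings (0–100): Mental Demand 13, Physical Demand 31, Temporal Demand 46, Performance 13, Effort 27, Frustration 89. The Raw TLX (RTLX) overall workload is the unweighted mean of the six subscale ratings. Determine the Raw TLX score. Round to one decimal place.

36.5

Sum of ratings = 13 + 31 + 46 + 13 + 27 + 89 = 219.
RTLX = 219 / 6 = 36.5000 ≈ 36.5.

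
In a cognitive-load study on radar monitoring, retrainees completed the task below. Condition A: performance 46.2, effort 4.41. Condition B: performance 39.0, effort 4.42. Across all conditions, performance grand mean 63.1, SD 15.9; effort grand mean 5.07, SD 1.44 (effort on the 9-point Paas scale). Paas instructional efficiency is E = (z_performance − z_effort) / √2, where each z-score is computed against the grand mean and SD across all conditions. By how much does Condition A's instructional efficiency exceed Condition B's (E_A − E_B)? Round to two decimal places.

Condition A: z_P = (46.2 − 63.1)/15.9 = -1.0629; z_E = (4.41 − 5.07)/1.44 = -0.4583; E_A = (-1.0629 − (-0.4583))/√2 = -0.4275.
Condition B: z_P = (39.0 − 63.1)/15.9 = -1.5157; z_E = (4.42 − 5.07)/1.44 = -0.4514; E_B = (-1.5157 − (-0.4514))/√2 = -0.7526.
E_A − E_B = -0.4275 − (-0.7526) = 0.3251 ≈ 0.33.

0.33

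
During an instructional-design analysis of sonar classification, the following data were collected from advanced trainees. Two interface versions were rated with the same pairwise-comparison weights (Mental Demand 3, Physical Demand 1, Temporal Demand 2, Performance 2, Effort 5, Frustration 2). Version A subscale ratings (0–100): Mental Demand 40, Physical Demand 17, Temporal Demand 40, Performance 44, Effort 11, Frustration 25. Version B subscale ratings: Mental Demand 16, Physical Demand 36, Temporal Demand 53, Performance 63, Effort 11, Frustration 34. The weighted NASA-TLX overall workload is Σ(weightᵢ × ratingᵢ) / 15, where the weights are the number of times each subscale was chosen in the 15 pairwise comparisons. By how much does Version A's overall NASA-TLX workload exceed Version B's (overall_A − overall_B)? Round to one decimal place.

-1.9

Version A weighted sum = 3·40 + 1·17 + 2·40 + 2·44 + 5·11 + 2·25 = 120 + 17 + 80 + 88 + 55 + 50 = 410; overall_A = 410/15 = 27.3333.
Version B weighted sum = 3·16 + 1·36 + 2·53 + 2·63 + 5·11 + 2·34 = 48 + 36 + 106 + 126 + 55 + 68 = 439; overall_B = 439/15 = 29.2667.
Difference = 27.3333 − 29.2667 = -1.9334 ≈ -1.9.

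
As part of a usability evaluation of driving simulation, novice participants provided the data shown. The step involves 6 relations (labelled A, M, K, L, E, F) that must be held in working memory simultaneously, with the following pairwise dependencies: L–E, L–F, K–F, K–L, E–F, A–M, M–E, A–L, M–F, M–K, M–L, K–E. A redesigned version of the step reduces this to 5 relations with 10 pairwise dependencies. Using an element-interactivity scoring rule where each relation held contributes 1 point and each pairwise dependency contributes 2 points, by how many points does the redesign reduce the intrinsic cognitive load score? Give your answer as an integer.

Original: 6 × 1 + 12 × 2 = 6 + 24 = 30.
Redesigned: 5 × 1 + 10 × 2 = 5 + 20 = 25.
Reduction = 30 − 25 = 5.

5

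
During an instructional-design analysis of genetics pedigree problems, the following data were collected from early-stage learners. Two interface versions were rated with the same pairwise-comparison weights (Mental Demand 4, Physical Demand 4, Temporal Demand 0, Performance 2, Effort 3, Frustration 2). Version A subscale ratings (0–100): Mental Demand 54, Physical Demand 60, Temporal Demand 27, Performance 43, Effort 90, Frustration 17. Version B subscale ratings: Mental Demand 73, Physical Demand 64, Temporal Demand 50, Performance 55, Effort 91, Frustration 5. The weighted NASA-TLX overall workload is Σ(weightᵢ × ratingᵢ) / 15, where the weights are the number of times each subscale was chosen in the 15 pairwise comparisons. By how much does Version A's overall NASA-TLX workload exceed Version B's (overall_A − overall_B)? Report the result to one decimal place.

-6.3

Version A weighted sum = 4·54 + 4·60 + 0·27 + 2·43 + 3·90 + 2·17 = 216 + 240 + 0 + 86 + 270 + 34 = 846; overall_A = 846/15 = 56.4000.
Version B weighted sum = 4·73 + 4·64 + 0·50 + 2·55 + 3·91 + 2·5 = 292 + 256 + 0 + 110 + 273 + 10 = 941; overall_B = 941/15 = 62.7333.
Difference = 56.4000 − 62.7333 = -6.3333 ≈ -6.3.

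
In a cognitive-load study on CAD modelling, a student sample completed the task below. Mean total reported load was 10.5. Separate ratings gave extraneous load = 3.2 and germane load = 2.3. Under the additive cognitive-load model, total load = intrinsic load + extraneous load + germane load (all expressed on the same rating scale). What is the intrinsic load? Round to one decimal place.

5.0

intrinsic load = total − extraneous − germane
             = 10.5 − 3.2 − 2.3 = 5.0.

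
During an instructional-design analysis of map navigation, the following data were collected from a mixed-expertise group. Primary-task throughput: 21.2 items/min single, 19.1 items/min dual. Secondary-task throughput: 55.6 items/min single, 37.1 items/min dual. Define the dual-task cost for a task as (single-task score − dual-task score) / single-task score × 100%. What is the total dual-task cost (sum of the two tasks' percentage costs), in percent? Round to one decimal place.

Primary cost = (21.2 − 19.1) / 21.2 × 100% = 9.9057%.
Secondary cost = (55.6 − 37.1) / 55.6 × 100% = 33.2734%.
Total = 9.9057% + 33.2734% = 43.1791% ≈ 43.2%.

43.2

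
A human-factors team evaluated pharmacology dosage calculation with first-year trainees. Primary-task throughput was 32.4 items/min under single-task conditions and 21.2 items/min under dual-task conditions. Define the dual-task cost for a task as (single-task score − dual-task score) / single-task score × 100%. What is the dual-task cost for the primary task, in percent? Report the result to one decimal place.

34.6

Cost = (32.4 − 21.2) / 32.4 × 100%
     = 11.2000 / 32.4 × 100% = 34.5679%.
≈ 34.6%.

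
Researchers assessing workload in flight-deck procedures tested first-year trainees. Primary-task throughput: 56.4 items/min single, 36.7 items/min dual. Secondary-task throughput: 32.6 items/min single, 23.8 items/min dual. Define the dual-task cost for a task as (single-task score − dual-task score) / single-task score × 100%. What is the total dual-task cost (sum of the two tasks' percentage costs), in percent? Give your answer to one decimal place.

Primary cost = (56.4 − 36.7) / 56.4 × 100% = 34.9291%.
Secondary cost = (32.6 − 23.8) / 32.6 × 100% = 26.9939%.
Total = 34.9291% + 26.9939% = 61.9230% ≈ 61.9%.

61.9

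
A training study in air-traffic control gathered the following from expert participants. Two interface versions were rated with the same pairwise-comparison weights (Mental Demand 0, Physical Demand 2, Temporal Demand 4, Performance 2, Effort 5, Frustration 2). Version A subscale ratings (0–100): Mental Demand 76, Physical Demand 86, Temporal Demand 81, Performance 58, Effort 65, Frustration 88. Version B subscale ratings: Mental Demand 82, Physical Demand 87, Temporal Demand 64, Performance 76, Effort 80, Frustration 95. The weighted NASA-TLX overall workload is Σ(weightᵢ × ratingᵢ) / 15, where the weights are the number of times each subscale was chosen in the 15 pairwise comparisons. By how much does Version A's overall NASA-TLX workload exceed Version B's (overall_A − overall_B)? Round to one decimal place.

Version A weighted sum = 0·76 + 2·86 + 4·81 + 2·58 + 5·65 + 2·88 = 0 + 172 + 324 + 116 + 325 + 176 = 1113; overall_A = 1113/15 = 74.2000.
Version B weighted sum = 0·82 + 2·87 + 4·64 + 2·76 + 5·80 + 2·95 = 0 + 174 + 256 + 152 + 400 + 190 = 1172; overall_B = 1172/15 = 78.1333.
Difference = 74.2000 − 78.1333 = -3.9333 ≈ -3.9.

-3.9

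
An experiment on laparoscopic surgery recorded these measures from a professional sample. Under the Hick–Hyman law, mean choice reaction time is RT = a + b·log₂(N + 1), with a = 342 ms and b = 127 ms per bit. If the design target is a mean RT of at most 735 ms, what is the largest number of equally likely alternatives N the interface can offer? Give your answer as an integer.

7

Set 342 + 127·log₂(N + 1) ≤ 735.
log₂(N + 1) ≤ (735 − 342) / 127 = 3.0945.
N + 1 ≤ 2^3.0945 = 8.5416.
N ≤ 7.5416, so the largest integer N is 7.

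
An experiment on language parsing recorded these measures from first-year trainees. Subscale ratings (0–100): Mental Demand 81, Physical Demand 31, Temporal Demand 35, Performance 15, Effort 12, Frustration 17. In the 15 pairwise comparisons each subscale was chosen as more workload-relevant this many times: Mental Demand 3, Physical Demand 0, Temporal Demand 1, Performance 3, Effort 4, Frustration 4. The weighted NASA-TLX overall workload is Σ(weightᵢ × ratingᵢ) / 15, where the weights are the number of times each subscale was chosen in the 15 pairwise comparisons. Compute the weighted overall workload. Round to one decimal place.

29.3

The tallies are the weights (they sum to 15).
Weighted sum = 3·81 + 0·31 + 1·35 + 3·15 + 4·12 + 4·17
            = 243 + 0 + 35 + 45 + 48 + 68 = 439.
Overall workload = 439 / 15 = 29.2667 ≈ 29.3.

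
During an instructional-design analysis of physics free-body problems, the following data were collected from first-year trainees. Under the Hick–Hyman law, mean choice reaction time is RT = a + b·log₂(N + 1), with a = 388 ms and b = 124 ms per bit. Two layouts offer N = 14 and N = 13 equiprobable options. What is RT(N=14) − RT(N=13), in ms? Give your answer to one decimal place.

12.3

RT(14) = 388 + 124·log₂(15) = 388 + 124·3.9069 = 872.4556 ms.
RT(13) = 388 + 124·log₂(14) = 388 + 124·3.8074 = 860.1176 ms.
Difference = 872.4556 − 860.1176 = 12.3380 ≈ 12.3 ms.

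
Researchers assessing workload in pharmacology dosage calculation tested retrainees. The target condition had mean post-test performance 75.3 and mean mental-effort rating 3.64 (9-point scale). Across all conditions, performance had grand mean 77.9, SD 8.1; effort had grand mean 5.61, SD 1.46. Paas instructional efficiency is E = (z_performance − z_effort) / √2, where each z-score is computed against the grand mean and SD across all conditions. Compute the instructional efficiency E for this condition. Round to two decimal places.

z_performance = (75.3 − 77.9) / 8.1 = -2.6000 / 8.1 = -0.3210.
z_effort = (3.64 − 5.61) / 1.46 = -1.9700 / 1.46 = -1.3493.
z_P − z_E = -0.3210 − (-1.3493) = 1.0283.
E = 1.0283 / √2 = 1.0283 / 1.41421 = 0.7271 ≈ 0.73.

0.73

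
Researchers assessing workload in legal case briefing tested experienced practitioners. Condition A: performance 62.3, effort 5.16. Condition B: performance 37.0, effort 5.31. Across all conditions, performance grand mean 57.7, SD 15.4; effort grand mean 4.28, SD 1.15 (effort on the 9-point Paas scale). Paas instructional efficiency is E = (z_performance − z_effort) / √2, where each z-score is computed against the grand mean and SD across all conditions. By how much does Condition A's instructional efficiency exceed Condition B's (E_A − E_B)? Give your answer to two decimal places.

Condition A: z_P = (62.3 − 57.7)/15.4 = 0.2987; z_E = (5.16 − 4.28)/1.15 = 0.7652; E_A = (0.2987 − 0.7652)/√2 = -0.3299.
Condition B: z_P = (37.0 − 57.7)/15.4 = -1.3442; z_E = (5.31 − 4.28)/1.15 = 0.8957; E_B = (-1.3442 − 0.8957)/√2 = -1.5838.
E_A − E_B = -0.3299 − (-1.5838) = 1.2539 ≈ 1.25.

1.25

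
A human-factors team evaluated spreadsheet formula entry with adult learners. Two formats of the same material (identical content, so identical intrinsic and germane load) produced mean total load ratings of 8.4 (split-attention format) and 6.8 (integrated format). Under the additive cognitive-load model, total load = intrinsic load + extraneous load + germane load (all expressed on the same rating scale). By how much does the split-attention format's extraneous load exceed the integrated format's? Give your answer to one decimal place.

Intrinsic and germane load are equal across formats, so the difference in total load equals the difference in extraneous load.
Extraneous-load difference = 8.4 − 6.8 = 1.6.

1.6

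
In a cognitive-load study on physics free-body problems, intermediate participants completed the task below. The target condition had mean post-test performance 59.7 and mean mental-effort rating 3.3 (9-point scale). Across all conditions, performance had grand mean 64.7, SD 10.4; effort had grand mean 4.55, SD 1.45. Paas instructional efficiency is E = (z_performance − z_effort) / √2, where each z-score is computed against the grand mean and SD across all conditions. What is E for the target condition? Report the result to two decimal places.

z_performance = (59.7 − 64.7) / 10.4 = -5.0000 / 10.4 = -0.4808.
z_effort = (3.3 − 4.55) / 1.45 = -1.2500 / 1.45 = -0.8621.
z_P − z_E = -0.4808 − (-0.8621) = 0.3813.
E = 0.3813 / √2 = 0.3813 / 1.41421 = 0.2696 ≈ 0.27.

0.27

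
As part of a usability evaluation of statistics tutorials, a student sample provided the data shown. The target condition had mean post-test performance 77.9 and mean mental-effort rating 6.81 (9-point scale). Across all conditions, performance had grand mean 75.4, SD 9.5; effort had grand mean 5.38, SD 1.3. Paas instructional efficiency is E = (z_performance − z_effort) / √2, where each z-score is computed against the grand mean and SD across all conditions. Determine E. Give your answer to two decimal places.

-0.59

z_performance = (77.9 − 75.4) / 9.5 = 2.5000 / 9.5 = 0.2632.
z_effort = (6.81 − 5.38) / 1.3 = 1.4300 / 1.3 = 1.1000.
z_P − z_E = 0.2632 − 1.1000 = -0.8368.
E = -0.8368 / √2 = -0.8368 / 1.41421 = -0.5917 ≈ -0.59.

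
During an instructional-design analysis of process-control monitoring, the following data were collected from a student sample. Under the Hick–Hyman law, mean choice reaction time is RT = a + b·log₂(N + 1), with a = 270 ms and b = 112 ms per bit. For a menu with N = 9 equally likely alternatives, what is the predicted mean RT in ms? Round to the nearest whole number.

log₂(9 + 1) = log₂(10) = 3.3219.
RT = 270 + 112 × 3.3219 = 270 + 372.0528 = 642.0528 ms.
≈ 642 ms.

642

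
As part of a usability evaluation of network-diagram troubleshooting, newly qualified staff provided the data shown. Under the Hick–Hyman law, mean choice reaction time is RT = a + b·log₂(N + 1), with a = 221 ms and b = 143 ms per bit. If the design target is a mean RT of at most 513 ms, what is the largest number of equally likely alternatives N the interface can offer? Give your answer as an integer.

3

Set 221 + 143·log₂(N + 1) ≤ 513.
log₂(N + 1) ≤ (513 − 221) / 143 = 2.0420.
N + 1 ≤ 2^2.0420 = 4.1182.
N ≤ 3.1182, so the largest integer N is 3.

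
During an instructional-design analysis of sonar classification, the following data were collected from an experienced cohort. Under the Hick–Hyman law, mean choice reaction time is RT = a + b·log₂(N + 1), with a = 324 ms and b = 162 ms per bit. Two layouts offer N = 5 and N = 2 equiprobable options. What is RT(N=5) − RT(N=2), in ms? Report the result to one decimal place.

RT(5) = 324 + 162·log₂(6) = 324 + 162·2.5850 = 742.7700 ms.
RT(2) = 324 + 162·log₂(3) = 324 + 162·1.5850 = 580.7700 ms.
Difference = 742.7700 − 580.7700 = 162.0000 ≈ 162.0 ms.

162.0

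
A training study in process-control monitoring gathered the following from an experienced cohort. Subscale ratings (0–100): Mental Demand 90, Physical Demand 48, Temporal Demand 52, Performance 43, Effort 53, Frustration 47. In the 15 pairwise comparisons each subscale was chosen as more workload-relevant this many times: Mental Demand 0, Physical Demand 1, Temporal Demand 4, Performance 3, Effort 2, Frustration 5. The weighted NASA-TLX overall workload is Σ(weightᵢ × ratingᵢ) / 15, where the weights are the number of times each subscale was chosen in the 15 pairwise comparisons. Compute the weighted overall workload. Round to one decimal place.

48.4

The tallies are the weights (they sum to 15).
Weighted sum = 0·90 + 1·48 + 4·52 + 3·43 + 2·53 + 5·47
            = 0 + 48 + 208 + 129 + 106 + 235 = 726.
Overall workload = 726 / 15 = 48.4000 ≈ 48.4.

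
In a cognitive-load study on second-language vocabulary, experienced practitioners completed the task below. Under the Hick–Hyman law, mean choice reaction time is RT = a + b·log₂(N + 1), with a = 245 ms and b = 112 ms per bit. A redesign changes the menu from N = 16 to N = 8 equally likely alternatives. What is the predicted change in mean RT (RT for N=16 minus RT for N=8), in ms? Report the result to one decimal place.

102.8

RT(16) = 245 + 112·log₂(17) = 245 + 112·4.0875 = 702.8000 ms.
RT(8) = 245 + 112·log₂(9) = 245 + 112·3.1699 = 600.0288 ms.
Difference = 702.8000 − 600.0288 = 102.7712 ≈ 102.8 ms.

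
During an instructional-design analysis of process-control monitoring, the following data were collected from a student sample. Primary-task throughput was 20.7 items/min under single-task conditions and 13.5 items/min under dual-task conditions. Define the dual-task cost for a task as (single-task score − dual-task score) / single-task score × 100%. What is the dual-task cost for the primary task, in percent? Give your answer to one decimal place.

34.8

Cost = (20.7 − 13.5) / 20.7 × 100%
     = 7.2000 / 20.7 × 100% = 34.7826%.
≈ 34.8%.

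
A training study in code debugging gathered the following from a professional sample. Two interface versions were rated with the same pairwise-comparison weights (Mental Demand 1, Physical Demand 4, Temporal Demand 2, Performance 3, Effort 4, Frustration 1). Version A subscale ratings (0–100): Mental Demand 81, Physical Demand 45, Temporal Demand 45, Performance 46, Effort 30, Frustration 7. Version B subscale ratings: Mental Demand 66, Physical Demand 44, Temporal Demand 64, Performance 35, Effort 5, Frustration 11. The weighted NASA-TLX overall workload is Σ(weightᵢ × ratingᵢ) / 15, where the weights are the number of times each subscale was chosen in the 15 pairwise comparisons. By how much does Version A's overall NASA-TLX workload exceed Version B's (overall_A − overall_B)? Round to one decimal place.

7.3

Version A weighted sum = 1·81 + 4·45 + 2·45 + 3·46 + 4·30 + 1·7 = 81 + 180 + 90 + 138 + 120 + 7 = 616; overall_A = 616/15 = 41.0667.
Version B weighted sum = 1·66 + 4·44 + 2·64 + 3·35 + 4·5 + 1·11 = 66 + 176 + 128 + 105 + 20 + 11 = 506; overall_B = 506/15 = 33.7333.
Difference = 41.0667 − 33.7333 = 7.3334 ≈ 7.3.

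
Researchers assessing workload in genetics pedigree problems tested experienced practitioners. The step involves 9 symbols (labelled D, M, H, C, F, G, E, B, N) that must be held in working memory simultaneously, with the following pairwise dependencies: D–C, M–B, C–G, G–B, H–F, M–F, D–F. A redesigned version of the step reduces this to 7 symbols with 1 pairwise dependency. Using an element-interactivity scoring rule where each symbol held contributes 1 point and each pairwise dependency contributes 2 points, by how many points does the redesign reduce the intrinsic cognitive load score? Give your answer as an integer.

Original: 9 × 1 + 7 × 2 = 9 + 14 = 23.
Redesigned: 7 × 1 + 1 × 2 = 7 + 2 = 9.
Reduction = 23 − 9 = 14.

14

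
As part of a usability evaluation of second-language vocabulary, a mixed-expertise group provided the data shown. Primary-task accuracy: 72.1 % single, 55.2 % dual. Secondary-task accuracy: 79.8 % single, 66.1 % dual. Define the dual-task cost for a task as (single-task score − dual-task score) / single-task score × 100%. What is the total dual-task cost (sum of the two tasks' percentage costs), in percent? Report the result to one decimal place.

Primary cost = (72.1 − 55.2) / 72.1 × 100% = 23.4397%.
Secondary cost = (79.8 − 66.1) / 79.8 × 100% = 17.1679%.
Total = 23.4397% + 17.1679% = 40.6076% ≈ 40.6%.

40.6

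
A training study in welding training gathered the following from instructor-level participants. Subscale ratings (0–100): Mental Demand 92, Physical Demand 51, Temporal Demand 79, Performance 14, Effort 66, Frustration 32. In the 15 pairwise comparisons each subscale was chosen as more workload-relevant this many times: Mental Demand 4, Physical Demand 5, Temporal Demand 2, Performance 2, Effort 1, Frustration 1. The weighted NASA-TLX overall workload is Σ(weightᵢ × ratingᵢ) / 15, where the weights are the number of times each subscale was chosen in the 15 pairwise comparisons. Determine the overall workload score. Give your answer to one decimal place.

60.5

The tallies are the weights (they sum to 15).
Weighted sum = 4·92 + 5·51 + 2·79 + 2·14 + 1·66 + 1·32
            = 368 + 255 + 158 + 28 + 66 + 32 = 907.
Overall workload = 907 / 15 = 60.4667 ≈ 60.5.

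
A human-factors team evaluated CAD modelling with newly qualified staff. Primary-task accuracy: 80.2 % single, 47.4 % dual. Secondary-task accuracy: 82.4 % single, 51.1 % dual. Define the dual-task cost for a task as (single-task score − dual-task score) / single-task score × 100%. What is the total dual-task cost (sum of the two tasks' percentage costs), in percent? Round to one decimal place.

Primary cost = (80.2 − 47.4) / 80.2 × 100% = 40.8978%.
Secondary cost = (82.4 − 51.1) / 82.4 × 100% = 37.9854%.
Total = 40.8978% + 37.9854% = 78.8832% ≈ 78.9%.

78.9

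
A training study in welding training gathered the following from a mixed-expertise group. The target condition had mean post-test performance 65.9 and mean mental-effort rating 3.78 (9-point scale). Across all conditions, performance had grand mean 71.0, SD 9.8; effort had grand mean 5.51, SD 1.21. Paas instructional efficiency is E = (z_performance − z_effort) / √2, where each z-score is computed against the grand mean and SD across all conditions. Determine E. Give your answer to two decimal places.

0.64

z_performance = (65.9 − 71.0) / 9.8 = -5.1000 / 9.8 = -0.5204.
z_effort = (3.78 − 5.51) / 1.21 = -1.7300 / 1.21 = -1.4298.
z_P − z_E = -0.5204 − (-1.4298) = 0.9094.
E = 0.9094 / √2 = 0.9094 / 1.41421 = 0.6430 ≈ 0.64.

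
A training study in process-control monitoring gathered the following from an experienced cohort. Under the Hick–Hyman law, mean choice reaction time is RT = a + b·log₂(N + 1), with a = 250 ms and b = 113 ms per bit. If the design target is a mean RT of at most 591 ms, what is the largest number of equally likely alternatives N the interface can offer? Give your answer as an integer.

7

Set 250 + 113·log₂(N + 1) ≤ 591.
log₂(N + 1) ≤ (591 − 250) / 113 = 3.0177.
N + 1 ≤ 2^3.0177 = 8.0988.
N ≤ 7.0988, so the largest integer N is 7.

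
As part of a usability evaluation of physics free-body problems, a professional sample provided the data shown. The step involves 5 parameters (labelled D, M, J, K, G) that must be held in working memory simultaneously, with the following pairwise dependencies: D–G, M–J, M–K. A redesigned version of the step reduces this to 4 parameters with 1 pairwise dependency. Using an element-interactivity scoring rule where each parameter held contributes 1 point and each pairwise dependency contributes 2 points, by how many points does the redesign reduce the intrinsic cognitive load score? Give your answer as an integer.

Original: 5 × 1 + 3 × 2 = 5 + 6 = 11.
Redesigned: 4 × 1 + 1 × 2 = 4 + 2 = 6.
Reduction = 11 − 6 = 5.

5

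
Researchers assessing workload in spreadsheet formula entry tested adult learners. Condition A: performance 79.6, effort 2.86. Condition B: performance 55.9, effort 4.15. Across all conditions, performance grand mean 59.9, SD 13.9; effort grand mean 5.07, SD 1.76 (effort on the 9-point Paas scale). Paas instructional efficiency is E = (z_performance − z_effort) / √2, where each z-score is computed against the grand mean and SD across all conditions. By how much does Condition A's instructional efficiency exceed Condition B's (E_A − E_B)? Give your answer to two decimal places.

Condition A: z_P = (79.6 − 59.9)/13.9 = 1.4173; z_E = (2.86 − 5.07)/1.76 = -1.2557; E_A = (1.4173 − (-1.2557))/√2 = 1.8901.
Condition B: z_P = (55.9 − 59.9)/13.9 = -0.2878; z_E = (4.15 − 5.07)/1.76 = -0.5227; E_B = (-0.2878 − (-0.5227))/√2 = 0.1661.
E_A − E_B = 1.8901 − 0.1661 = 1.7240 ≈ 1.72.

1.72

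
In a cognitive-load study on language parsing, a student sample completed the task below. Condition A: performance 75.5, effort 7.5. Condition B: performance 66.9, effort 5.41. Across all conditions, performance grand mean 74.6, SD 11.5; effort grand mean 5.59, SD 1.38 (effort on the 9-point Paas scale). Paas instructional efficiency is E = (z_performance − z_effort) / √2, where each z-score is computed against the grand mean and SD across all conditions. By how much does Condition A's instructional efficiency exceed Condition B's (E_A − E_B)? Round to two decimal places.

-0.54

Condition A: z_P = (75.5 − 74.6)/11.5 = 0.0783; z_E = (7.5 − 5.59)/1.38 = 1.3841; E_A = (0.0783 − 1.3841)/√2 = -0.9233.
Condition B: z_P = (66.9 − 74.6)/11.5 = -0.6696; z_E = (5.41 − 5.59)/1.38 = -0.1304; E_B = (-0.6696 − (-0.1304))/√2 = -0.3813.
E_A − E_B = -0.9233 − (-0.3813) = -0.5420 ≈ -0.54.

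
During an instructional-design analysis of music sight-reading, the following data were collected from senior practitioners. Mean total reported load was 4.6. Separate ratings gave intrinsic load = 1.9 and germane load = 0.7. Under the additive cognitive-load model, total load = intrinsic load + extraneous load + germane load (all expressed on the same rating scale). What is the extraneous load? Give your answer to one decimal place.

2.0

extraneous load = total − intrinsic − germane
             = 4.6 − 1.9 − 0.7 = 2.0.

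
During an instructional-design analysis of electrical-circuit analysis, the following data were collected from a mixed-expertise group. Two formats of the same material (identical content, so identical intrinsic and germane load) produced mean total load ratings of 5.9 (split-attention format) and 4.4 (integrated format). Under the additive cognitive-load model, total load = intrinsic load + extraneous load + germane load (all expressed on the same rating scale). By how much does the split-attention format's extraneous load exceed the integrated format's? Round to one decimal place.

1.5

Intrinsic and germane load are equal across formats, so the difference in total load equals the difference in extraneous load.
Extraneous-load difference = 5.9 − 4.4 = 1.5.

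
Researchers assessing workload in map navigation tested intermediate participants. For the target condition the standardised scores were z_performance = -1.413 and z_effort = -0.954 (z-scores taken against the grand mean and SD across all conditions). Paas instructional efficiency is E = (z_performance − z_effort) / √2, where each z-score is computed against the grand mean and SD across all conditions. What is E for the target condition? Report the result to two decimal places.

-0.32

z_P − z_E = -1.413 − (-0.954) = -0.4590.
E = -0.4590 / √2 = -0.4590 / 1.41421 = -0.3246 ≈ -0.32.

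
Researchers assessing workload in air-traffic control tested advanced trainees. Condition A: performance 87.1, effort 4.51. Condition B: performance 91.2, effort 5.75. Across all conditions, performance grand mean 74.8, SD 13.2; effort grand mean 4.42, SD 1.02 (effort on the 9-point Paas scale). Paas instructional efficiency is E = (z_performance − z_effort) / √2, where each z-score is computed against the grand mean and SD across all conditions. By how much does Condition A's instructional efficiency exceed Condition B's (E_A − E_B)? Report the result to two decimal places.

0.64

Condition A: z_P = (87.1 − 74.8)/13.2 = 0.9318; z_E = (4.51 − 4.42)/1.02 = 0.0882; E_A = (0.9318 − 0.0882)/√2 = 0.5965.
Condition B: z_P = (91.2 − 74.8)/13.2 = 1.2424; z_E = (5.75 − 4.42)/1.02 = 1.3039; E_B = (1.2424 − 1.3039)/√2 = -0.0435.
E_A − E_B = 0.5965 − (-0.0435) = 0.6400 ≈ 0.64.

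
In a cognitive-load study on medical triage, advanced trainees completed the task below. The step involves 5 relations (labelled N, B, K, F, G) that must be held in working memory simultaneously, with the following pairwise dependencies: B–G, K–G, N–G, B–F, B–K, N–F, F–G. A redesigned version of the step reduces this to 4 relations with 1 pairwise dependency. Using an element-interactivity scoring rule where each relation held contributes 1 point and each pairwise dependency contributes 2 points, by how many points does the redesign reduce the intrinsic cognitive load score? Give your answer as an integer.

13

Original: 5 × 1 + 7 × 2 = 5 + 14 = 19.
Redesigned: 4 × 1 + 1 × 2 = 4 + 2 = 6.
Reduction = 19 − 6 = 13.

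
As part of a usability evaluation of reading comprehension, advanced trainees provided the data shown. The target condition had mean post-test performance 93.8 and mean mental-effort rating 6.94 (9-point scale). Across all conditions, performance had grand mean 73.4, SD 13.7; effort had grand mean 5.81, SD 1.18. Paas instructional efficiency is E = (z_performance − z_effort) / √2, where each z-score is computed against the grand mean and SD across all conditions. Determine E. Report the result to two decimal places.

z_performance = (93.8 − 73.4) / 13.7 = 20.4000 / 13.7 = 1.4891.
z_effort = (6.94 − 5.81) / 1.18 = 1.1300 / 1.18 = 0.9576.
z_P − z_E = 1.4891 − 0.9576 = 0.5315.
E = 0.5315 / √2 = 0.5315 / 1.41421 = 0.3758 ≈ 0.38.

0.38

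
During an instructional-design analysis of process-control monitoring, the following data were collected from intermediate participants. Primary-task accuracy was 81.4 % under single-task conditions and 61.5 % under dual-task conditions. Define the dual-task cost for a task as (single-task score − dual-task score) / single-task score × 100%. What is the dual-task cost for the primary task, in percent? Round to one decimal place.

Cost = (81.4 − 61.5) / 81.4 × 100%
     = 19.9000 / 81.4 × 100% = 24.4472%.
≈ 24.4%.

24.4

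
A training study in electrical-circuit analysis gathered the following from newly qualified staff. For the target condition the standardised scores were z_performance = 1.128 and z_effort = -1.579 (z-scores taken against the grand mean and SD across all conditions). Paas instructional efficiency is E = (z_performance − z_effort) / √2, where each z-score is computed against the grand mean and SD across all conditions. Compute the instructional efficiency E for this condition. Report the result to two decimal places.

z_P − z_E = 1.128 − (-1.579) = 2.7070.
E = 2.7070 / √2 = 2.7070 / 1.41421 = 1.9141 ≈ 1.91.

1.91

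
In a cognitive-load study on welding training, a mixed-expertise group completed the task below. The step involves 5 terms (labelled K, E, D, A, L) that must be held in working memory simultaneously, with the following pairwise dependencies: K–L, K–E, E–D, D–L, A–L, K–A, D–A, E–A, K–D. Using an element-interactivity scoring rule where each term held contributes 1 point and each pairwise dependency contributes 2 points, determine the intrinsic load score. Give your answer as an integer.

23

Count of terms held simultaneously: 5.
Count of pairwise dependencies listed: 9.
Element contribution: 5 × 1 = 5.
Interaction contribution: 9 × 2 = 18.
Intrinsic load = 5 + 18 = 23.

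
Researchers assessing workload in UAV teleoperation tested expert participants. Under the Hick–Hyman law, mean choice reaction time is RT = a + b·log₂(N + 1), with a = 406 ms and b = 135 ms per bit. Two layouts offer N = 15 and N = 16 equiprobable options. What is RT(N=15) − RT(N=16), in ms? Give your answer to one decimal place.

-11.8

RT(15) = 406 + 135·log₂(16) = 406 + 135·4.0000 = 946.0000 ms.
RT(16) = 406 + 135·log₂(17) = 406 + 135·4.0875 = 957.8125 ms.
Difference = 946.0000 − 957.8125 = -11.8125 ≈ -11.8 ms.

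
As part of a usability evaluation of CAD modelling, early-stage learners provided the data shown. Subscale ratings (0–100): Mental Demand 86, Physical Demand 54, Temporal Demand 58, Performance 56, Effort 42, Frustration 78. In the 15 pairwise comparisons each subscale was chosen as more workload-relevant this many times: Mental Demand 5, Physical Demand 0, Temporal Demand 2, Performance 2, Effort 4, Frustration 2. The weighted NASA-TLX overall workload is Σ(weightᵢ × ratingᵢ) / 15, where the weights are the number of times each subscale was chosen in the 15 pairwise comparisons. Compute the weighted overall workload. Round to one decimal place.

The tallies are the weights (they sum to 15).
Weighted sum = 5·86 + 0·54 + 2·58 + 2·56 + 4·42 + 2·78
            = 430 + 0 + 116 + 112 + 168 + 156 = 982.
Overall workload = 982 / 15 = 65.4667 ≈ 65.5.

65.5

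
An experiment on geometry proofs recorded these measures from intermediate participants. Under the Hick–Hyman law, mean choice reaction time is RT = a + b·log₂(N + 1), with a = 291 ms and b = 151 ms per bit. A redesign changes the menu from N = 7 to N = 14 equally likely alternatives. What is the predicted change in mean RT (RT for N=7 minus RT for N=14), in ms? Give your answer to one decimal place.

-136.9

RT(7) = 291 + 151·log₂(8) = 291 + 151·3.0000 = 744.0000 ms.
RT(14) = 291 + 151·log₂(15) = 291 + 151·3.9069 = 880.9419 ms.
Difference = 744.0000 − 880.9419 = -136.9419 ≈ -136.9 ms.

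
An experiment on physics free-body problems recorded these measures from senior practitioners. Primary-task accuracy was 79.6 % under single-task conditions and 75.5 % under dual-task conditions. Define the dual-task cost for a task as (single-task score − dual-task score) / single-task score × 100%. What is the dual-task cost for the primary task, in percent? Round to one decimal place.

Cost = (79.6 − 75.5) / 79.6 × 100%
     = 4.1000 / 79.6 × 100% = 5.1508%.
≈ 5.2%.

5.2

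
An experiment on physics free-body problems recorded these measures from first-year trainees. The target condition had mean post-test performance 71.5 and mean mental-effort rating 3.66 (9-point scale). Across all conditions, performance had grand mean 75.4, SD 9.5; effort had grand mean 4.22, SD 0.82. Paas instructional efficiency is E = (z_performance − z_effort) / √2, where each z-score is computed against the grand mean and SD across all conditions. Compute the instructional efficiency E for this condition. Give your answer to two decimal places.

0.19

z_performance = (71.5 − 75.4) / 9.5 = -3.9000 / 9.5 = -0.4105.
z_effort = (3.66 − 4.22) / 0.82 = -0.5600 / 0.82 = -0.6829.
z_P − z_E = -0.4105 − (-0.6829) = 0.2724.
E = 0.2724 / √2 = 0.2724 / 1.41421 = 0.1926 ≈ 0.19.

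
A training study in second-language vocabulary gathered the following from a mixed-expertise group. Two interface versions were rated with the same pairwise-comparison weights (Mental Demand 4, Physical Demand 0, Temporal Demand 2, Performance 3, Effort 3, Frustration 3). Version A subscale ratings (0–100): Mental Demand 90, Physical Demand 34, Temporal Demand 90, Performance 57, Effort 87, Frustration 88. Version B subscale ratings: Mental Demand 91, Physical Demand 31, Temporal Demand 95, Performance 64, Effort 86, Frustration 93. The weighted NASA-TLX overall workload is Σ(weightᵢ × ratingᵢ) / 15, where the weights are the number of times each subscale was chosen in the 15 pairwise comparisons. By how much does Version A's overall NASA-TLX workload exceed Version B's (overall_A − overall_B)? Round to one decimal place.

-3.1

Version A weighted sum = 4·90 + 0·34 + 2·90 + 3·57 + 3·87 + 3·88 = 360 + 0 + 180 + 171 + 261 + 264 = 1236; overall_A = 1236/15 = 82.4000.
Version B weighted sum = 4·91 + 0·31 + 2·95 + 3·64 + 3·86 + 3·93 = 364 + 0 + 190 + 192 + 258 + 279 = 1283; overall_B = 1283/15 = 85.5333.
Difference = 82.4000 − 85.5333 = -3.1333 ≈ -3.1.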